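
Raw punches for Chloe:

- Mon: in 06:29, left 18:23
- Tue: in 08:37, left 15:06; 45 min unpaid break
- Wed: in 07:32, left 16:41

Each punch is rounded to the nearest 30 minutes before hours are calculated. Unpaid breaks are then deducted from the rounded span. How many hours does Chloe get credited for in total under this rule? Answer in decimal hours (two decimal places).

Mon: in 06:29→06:30, out 18:23→18:30; 12 h 0 min
Tue: in 08:37→08:30, out 15:06→15:00; 6 h 30 min − 45 min = 5 h 45 min
Wed: in 07:32→07:30, out 16:41→16:30; 9 h 0 min
Total credited: 26 h 45 min.

26.75 hours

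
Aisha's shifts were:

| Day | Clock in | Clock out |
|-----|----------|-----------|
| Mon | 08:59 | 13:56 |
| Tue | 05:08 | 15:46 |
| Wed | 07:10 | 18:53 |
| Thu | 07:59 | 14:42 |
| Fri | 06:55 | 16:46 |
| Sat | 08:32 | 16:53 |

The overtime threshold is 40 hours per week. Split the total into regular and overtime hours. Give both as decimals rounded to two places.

Mon: 08:59–13:56 = 4 h 57 min
Tue: 05:08–15:46 = 10 h 38 min
Wed: 07:10–18:53 = 11 h 43 min
Thu: 07:59–14:42 = 6 h 43 min
Fri: 06:55–16:46 = 9 h 51 min
Sat: 08:32–16:53 = 8 h 21 min
Total worked: 52 h 13 min = 52.22 h.
Threshold 40 h → overtime 12 h 13 min, regular 40 h 0 min.

Regular 40.00 hours, overtime 12.22 hours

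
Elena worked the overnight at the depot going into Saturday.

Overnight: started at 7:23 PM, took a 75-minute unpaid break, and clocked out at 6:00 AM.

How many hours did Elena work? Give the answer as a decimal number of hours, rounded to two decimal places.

Overnight: 7:23 PM → midnight = 4 h 37 min; midnight → 6:00 AM = 6 h 0 min; span 10 h 37 min; less 75 min break → 9 h 22 min

9.37 hours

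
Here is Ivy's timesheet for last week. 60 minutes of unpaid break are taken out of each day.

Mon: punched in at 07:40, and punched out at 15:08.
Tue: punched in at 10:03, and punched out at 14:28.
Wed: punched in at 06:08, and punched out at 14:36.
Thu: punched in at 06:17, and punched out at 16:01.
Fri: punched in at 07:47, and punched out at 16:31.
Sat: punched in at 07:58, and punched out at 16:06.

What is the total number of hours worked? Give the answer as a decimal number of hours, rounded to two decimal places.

Mon: 07:40–15:08 = 7 h 28 min; less 60 min break → 6 h 28 min
Tue: 10:03–14:28 = 4 h 25 min; less 60 min break → 3 h 25 min
Wed: 06:08–14:36 = 8 h 28 min; less 60 min break → 7 h 28 min
Thu: 06:17–16:01 = 9 h 44 min; less 60 min break → 8 h 44 min
Fri: 07:47–16:31 = 8 h 44 min; less 60 min break → 7 h 44 min
Sat: 07:58–16:06 = 8 h 8 min; less 60 min break → 7 h 8 min
Total: 6 h 28 min + 3 h 25 min + 7 h 28 min + 8 h 44 min + 7 h 44 min + 7 h 8 min = 40 h 57 min.

40.95 hours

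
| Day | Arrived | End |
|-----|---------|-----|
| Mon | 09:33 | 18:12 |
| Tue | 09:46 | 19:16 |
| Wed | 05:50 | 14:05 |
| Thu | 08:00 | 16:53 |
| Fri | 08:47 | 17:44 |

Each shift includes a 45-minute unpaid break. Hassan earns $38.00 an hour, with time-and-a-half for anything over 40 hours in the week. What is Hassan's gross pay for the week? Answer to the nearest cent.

Mon: 09:33–18:12 = 8 h 39 min; less 45 min break → 7 h 54 min
Tue: 09:46–19:16 = 9 h 30 min; less 45 min break → 8 h 45 min
Wed: 05:50–14:05 = 8 h 15 min; less 45 min break → 7 h 30 min
Thu: 08:00–16:53 = 8 h 53 min; less 45 min break → 8 h 8 min
Fri: 08:47–17:44 = 8 h 57 min; less 45 min break → 8 h 12 min
Total worked: 40 h 29 min = 2429 min.
Regular 40 h 0 min = 2400 min at $38.00/h; overtime 0 h 29 min = 29 min at $57.00/h.
Pay = (2400 × $38.00 + 29 × $57.00) ÷ 60 = $1547.55.

$1547.55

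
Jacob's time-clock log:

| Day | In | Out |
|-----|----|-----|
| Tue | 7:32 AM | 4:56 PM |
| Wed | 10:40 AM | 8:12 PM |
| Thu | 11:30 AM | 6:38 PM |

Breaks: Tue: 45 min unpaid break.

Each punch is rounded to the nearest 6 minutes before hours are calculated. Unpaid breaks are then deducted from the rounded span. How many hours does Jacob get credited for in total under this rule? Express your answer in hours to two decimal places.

Tue: in 7:32 AM→7:30 AM, out 4:56 PM→4:54 PM; 9 h 24 min − 45 min = 8 h 39 min
Wed: in 10:40 AM→10:42 AM, out 8:12 PM→8:12 PM; 9 h 30 min
Thu: in 11:30 AM→11:30 AM, out 6:38 PM→6:36 PM; 7 h 6 min
Total credited: 25 h 15 min.

25.25 hours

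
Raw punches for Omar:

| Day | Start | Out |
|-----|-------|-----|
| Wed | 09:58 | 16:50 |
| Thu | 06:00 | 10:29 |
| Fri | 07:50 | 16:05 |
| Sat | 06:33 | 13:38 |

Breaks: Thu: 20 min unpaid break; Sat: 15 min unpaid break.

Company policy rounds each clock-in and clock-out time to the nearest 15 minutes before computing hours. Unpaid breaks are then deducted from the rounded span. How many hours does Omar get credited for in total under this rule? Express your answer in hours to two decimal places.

26.17 hours

Wed: in 09:58→10:00, out 16:50→16:45; 6 h 45 min
Thu: in 06:00→06:00, out 10:29→10:30; 4 h 30 min − 20 min = 4 h 10 min
Fri: in 07:50→07:45, out 16:05→16:00; 8 h 15 min
Sat: in 06:33→06:30, out 13:38→13:45; 7 h 15 min − 15 min = 7 h 0 min
Total credited: 26 h 10 min.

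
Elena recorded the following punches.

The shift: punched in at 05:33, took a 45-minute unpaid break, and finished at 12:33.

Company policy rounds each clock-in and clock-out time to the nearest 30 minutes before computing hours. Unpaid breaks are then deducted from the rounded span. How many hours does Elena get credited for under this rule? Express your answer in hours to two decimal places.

6.25 hours

The shift: in 05:33→05:30, out 12:33→12:30; 7 h 0 min − 45 min = 6 h 15 min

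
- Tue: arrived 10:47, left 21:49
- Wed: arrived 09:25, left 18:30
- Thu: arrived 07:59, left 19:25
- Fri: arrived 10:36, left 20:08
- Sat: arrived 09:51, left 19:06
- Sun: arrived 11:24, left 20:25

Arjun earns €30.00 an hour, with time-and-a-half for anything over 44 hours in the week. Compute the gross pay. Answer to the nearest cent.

€2010.75

Tue: 10:47–21:49 = 11 h 2 min
Wed: 09:25–18:30 = 9 h 5 min
Thu: 07:59–19:25 = 11 h 26 min
Fri: 10:36–20:08 = 9 h 32 min
Sat: 09:51–19:06 = 9 h 15 min
Sun: 11:24–20:25 = 9 h 1 min
Total worked: 59 h 21 min = 3561 min.
Regular 44 h 0 min = 2640 min at €30.00/h; overtime 15 h 21 min = 921 min at €45.00/h.
Pay = (2640 × €30.00 + 921 × €45.00) ÷ 60 = €2010.75.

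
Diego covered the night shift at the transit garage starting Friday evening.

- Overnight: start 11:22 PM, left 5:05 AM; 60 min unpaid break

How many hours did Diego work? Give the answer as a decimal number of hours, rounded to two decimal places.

4.72 hours

Overnight: 11:22 PM → midnight = 0 h 38 min; midnight → 5:05 AM = 5 h 5 min; span 5 h 43 min; less 60 min break → 4 h 43 min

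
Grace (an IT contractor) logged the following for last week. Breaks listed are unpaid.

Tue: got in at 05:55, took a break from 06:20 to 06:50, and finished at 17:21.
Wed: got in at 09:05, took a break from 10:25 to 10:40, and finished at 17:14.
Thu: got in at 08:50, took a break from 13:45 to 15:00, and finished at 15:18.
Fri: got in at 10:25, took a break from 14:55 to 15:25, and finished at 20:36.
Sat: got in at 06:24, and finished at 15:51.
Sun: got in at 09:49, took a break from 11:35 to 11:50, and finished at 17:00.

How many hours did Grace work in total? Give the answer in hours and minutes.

50 h 7 min

Tue: 05:55–17:21 = 11 h 26 min; less 30 min break → 10 h 56 min
Wed: 09:05–17:14 = 8 h 9 min; less 15 min break → 7 h 54 min
Thu: 08:50–15:18 = 6 h 28 min; less 75 min break → 5 h 13 min
Fri: 10:25–20:36 = 10 h 11 min; less 30 min break → 9 h 41 min
Sat: 06:24–15:51 = 9 h 27 min
Sun: 09:49–17:00 = 7 h 11 min; less 15 min break → 6 h 56 min
Total: 10 h 56 min + 7 h 54 min + 5 h 13 min + 9 h 41 min + 9 h 27 min + 6 h 56 min = 50 h 7 min.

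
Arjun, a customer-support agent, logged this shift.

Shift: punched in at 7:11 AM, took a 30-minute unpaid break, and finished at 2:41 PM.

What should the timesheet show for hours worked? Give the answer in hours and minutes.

Shift: 7:11 AM–2:41 PM = 7 h 30 min; less 30 min break → 7 h 0 min

7 h 0 min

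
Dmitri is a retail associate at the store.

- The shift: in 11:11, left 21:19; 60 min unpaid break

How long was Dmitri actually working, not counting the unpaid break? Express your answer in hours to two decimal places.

The shift: 11:11–21:19 = 10 h 8 min; less 60 min break → 9 h 8 min

9.13 hours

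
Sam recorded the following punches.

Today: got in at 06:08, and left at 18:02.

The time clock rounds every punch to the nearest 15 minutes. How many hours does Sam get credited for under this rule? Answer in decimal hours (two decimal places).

11.75 hours

Today: in 06:08→06:15, out 18:02→18:00; 11 h 45 min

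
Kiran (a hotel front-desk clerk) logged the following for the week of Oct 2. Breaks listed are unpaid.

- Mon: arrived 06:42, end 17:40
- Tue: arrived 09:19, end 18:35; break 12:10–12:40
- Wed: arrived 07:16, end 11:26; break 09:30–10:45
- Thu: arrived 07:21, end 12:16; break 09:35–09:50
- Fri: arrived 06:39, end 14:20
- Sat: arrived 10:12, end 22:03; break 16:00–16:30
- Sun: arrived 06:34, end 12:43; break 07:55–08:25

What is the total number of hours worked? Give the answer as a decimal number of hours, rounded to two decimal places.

Mon: 06:42–17:40 = 10 h 58 min
Tue: 09:19–18:35 = 9 h 16 min; less 30 min break → 8 h 46 min
Wed: 07:16–11:26 = 4 h 10 min; less 75 min break → 2 h 55 min
Thu: 07:21–12:16 = 4 h 55 min; less 15 min break → 4 h 40 min
Fri: 06:39–14:20 = 7 h 41 min
Sat: 10:12–22:03 = 11 h 51 min; less 30 min break → 11 h 21 min
Sun: 06:34–12:43 = 6 h 9 min; less 30 min break → 5 h 39 min
Total: 10 h 58 min + 8 h 46 min + 2 h 55 min + 4 h 40 min + 7 h 41 min + 11 h 21 min + 5 h 39 min = 52 h 0 min.

52.00 hours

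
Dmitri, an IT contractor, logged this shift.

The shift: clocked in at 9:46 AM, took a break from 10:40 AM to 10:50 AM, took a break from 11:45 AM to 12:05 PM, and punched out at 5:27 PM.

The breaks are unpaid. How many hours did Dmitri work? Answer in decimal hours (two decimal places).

7.18 hours

The shift: 9:46 AM–5:27 PM = 7 h 41 min; less 30 min break → 7 h 11 min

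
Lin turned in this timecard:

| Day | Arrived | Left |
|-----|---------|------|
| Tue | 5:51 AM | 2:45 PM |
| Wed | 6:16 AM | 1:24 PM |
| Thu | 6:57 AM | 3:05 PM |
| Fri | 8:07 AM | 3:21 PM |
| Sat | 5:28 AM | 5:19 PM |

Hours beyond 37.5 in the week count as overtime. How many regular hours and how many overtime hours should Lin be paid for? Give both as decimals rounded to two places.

Regular 37.50 hours, overtime 5.75 hours

Tue: 5:51 AM–2:45 PM = 8 h 54 min
Wed: 6:16 AM–1:24 PM = 7 h 8 min
Thu: 6:57 AM–3:05 PM = 8 h 8 min
Fri: 8:07 AM–3:21 PM = 7 h 14 min
Sat: 5:28 AM–5:19 PM = 11 h 51 min
Total worked: 43 h 15 min = 43.25 h.
Threshold 37.5 h → overtime 5 h 45 min, regular 37 h 30 min.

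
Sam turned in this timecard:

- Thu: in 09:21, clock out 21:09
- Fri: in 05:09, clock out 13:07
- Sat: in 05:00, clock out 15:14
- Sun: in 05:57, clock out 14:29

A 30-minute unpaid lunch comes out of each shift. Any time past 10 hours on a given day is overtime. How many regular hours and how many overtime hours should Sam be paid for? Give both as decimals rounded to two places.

Thu: 09:21–21:09 = 11 h 48 min; less 30 min break → 11 h 18 min
Fri: 05:09–13:07 = 7 h 58 min; less 30 min break → 7 h 28 min
Sat: 05:00–15:14 = 10 h 14 min; less 30 min break → 9 h 44 min
Sun: 05:57–14:29 = 8 h 32 min; less 30 min break → 8 h 2 min
Thu reg 10 h 0 min / OT 1 h 18 min; Fri reg 7 h 28 min / OT 0 h 0 min; Sat reg 9 h 44 min / OT 0 h 0 min; Sun reg 8 h 2 min / OT 0 h 0 min.
Totals: regular 35 h 14 min, overtime 1 h 18 min.

Regular 35.23 hours, overtime 1.30 hours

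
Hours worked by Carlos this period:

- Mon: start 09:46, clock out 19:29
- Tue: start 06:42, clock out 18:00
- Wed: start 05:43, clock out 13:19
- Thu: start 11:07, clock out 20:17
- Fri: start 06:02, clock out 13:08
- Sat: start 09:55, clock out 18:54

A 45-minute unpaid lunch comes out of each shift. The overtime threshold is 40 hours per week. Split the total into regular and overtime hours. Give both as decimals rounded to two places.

Regular 40.00 hours, overtime 9.37 hours

Mon: 09:46–19:29 = 9 h 43 min; less 45 min break → 8 h 58 min
Tue: 06:42–18:00 = 11 h 18 min; less 45 min break → 10 h 33 min
Wed: 05:43–13:19 = 7 h 36 min; less 45 min break → 6 h 51 min
Thu: 11:07–20:17 = 9 h 10 min; less 45 min break → 8 h 25 min
Fri: 06:02–13:08 = 7 h 6 min; less 45 min break → 6 h 21 min
Sat: 09:55–18:54 = 8 h 59 min; less 45 min break → 8 h 14 min
Total worked: 49 h 22 min = 49.37 h.
Threshold 40 h → overtime 9 h 22 min, regular 40 h 0 min.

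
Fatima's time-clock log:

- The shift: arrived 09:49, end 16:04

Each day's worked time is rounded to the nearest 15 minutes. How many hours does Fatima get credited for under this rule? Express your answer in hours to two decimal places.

6.25 hours

The shift: 09:49–16:04 = 6 h 15 min → rounds to 6 h 15 min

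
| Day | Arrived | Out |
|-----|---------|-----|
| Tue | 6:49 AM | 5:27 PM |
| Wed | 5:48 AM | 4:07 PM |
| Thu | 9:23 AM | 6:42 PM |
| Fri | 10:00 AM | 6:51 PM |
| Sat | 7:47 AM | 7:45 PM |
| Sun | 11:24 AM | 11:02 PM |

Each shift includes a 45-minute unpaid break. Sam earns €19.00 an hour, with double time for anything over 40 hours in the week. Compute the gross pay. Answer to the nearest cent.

€1452.23

Tue: 6:49 AM–5:27 PM = 10 h 38 min; less 45 min break → 9 h 53 min
Wed: 5:48 AM–4:07 PM = 10 h 19 min; less 45 min break → 9 h 34 min
Thu: 9:23 AM–6:42 PM = 9 h 19 min; less 45 min break → 8 h 34 min
Fri: 10:00 AM–6:51 PM = 8 h 51 min; less 45 min break → 8 h 6 min
Sat: 7:47 AM–7:45 PM = 11 h 58 min; less 45 min break → 11 h 13 min
Sun: 11:24 AM–11:02 PM = 11 h 38 min; less 45 min break → 10 h 53 min
Total worked: 58 h 13 min = 3493 min.
Regular 40 h 0 min = 2400 min at €19.00/h; overtime 18 h 13 min = 1093 min at €38.00/h.
Pay = (2400 × €19.00 + 1093 × €38.00) ÷ 60 = €1452.23.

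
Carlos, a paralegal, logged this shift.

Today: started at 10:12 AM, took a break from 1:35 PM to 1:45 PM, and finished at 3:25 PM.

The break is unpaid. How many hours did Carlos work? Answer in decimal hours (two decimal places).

Today: 10:12 AM–3:25 PM = 5 h 13 min; less 10 min break → 5 h 3 min

5.05 hours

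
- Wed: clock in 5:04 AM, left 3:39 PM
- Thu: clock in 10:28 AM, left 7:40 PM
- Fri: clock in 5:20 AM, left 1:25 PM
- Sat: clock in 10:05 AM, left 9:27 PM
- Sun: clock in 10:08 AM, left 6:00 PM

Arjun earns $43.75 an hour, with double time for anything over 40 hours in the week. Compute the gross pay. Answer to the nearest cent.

Wed: 5:04 AM–3:39 PM = 10 h 35 min
Thu: 10:28 AM–7:40 PM = 9 h 12 min
Fri: 5:20 AM–1:25 PM = 8 h 5 min
Sat: 10:05 AM–9:27 PM = 11 h 22 min
Sun: 10:08 AM–6:00 PM = 7 h 52 min
Total worked: 47 h 6 min = 2826 min.
Regular 40 h 0 min = 2400 min at $43.75/h; overtime 7 h 6 min = 426 min at $87.50/h.
Pay = (2400 × $43.75 + 426 × $87.50) ÷ 60 = $2371.25.

$2371.25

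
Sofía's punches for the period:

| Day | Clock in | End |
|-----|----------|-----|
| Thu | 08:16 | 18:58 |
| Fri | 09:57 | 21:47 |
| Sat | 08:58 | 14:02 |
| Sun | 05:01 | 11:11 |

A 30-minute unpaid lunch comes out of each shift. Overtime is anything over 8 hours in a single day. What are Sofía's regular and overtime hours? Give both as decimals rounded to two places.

Regular 26.23 hours, overtime 5.53 hours

Thu: 08:16–18:58 = 10 h 42 min; less 30 min break → 10 h 12 min
Fri: 09:57–21:47 = 11 h 50 min; less 30 min break → 11 h 20 min
Sat: 08:58–14:02 = 5 h 4 min; less 30 min break → 4 h 34 min
Sun: 05:01–11:11 = 6 h 10 min; less 30 min break → 5 h 40 min
Thu reg 8 h 0 min / OT 2 h 12 min; Fri reg 8 h 0 min / OT 3 h 20 min; Sat reg 4 h 34 min / OT 0 h 0 min; Sun reg 5 h 40 min / OT 0 h 0 min.
Totals: regular 26 h 14 min, overtime 5 h 32 min.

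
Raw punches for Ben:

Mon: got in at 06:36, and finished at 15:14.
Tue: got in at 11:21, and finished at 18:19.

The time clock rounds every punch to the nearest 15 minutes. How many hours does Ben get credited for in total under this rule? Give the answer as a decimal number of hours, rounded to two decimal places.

Mon: in 06:36→06:30, out 15:14→15:15; 8 h 45 min
Tue: in 11:21→11:15, out 18:19→18:15; 7 h 0 min
Total credited: 15 h 45 min.

15.75 hours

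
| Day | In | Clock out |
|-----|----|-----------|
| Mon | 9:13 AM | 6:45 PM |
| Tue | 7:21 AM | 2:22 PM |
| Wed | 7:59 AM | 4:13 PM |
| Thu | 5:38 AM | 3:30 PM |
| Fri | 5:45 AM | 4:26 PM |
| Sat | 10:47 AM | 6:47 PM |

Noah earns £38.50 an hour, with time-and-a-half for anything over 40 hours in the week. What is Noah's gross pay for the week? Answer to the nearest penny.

Mon: 9:13 AM–6:45 PM = 9 h 32 min
Tue: 7:21 AM–2:22 PM = 7 h 1 min
Wed: 7:59 AM–4:13 PM = 8 h 14 min
Thu: 5:38 AM–3:30 PM = 9 h 52 min
Fri: 5:45 AM–4:26 PM = 10 h 41 min
Sat: 10:47 AM–6:47 PM = 8 h 0 min
Total worked: 53 h 20 min = 3200 min.
Regular 40 h 0 min = 2400 min at £38.50/h; overtime 13 h 20 min = 800 min at £57.75/h.
Pay = (2400 × £38.50 + 800 × £57.75) ÷ 60 = £2310.00.

£2310.00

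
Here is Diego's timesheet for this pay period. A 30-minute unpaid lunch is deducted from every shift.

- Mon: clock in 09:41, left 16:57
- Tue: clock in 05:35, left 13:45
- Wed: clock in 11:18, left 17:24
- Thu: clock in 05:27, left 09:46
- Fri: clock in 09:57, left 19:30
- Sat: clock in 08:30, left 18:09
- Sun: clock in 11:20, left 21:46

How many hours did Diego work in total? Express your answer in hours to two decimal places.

Mon: 09:41–16:57 = 7 h 16 min; less 30 min break → 6 h 46 min
Tue: 05:35–13:45 = 8 h 10 min; less 30 min break → 7 h 40 min
Wed: 11:18–17:24 = 6 h 6 min; less 30 min break → 5 h 36 min
Thu: 05:27–09:46 = 4 h 19 min; less 30 min break → 3 h 49 min
Fri: 09:57–19:30 = 9 h 33 min; less 30 min break → 9 h 3 min
Sat: 08:30–18:09 = 9 h 39 min; less 30 min break → 9 h 9 min
Sun: 11:20–21:46 = 10 h 26 min; less 30 min break → 9 h 56 min
Total: 6 h 46 min + 7 h 40 min + 5 h 36 min + 3 h 49 min + 9 h 3 min + 9 h 9 min + 9 h 56 min = 51 h 59 min.

51.98 hours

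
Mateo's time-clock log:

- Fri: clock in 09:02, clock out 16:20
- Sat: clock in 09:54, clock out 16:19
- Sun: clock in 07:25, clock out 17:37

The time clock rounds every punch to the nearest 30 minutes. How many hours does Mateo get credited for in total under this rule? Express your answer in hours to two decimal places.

24.00 hours

Fri: in 09:02→09:00, out 16:20→16:30; 7 h 30 min
Sat: in 09:54→10:00, out 16:19→16:30; 6 h 30 min
Sun: in 07:25→07:30, out 17:37→17:30; 10 h 0 min
Total credited: 24 h 0 min.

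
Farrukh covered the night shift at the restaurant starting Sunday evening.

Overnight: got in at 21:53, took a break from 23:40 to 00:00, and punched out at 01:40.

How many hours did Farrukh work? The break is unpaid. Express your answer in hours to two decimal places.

Overnight: 21:53 → midnight = 2 h 7 min; midnight → 01:40 = 1 h 40 min; span 3 h 47 min; less 20 min break → 3 h 27 min

3.45 hours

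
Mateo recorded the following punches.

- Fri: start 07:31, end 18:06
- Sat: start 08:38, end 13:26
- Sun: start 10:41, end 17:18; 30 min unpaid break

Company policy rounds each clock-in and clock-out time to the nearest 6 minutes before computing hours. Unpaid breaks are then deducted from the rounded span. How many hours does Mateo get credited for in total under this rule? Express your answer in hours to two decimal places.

21.50 hours

Fri: in 07:31→07:30, out 18:06→18:06; 10 h 36 min
Sat: in 08:38→08:36, out 13:26→13:24; 4 h 48 min
Sun: in 10:41→10:42, out 17:18→17:18; 6 h 36 min − 30 min = 6 h 6 min
Total credited: 21 h 30 min.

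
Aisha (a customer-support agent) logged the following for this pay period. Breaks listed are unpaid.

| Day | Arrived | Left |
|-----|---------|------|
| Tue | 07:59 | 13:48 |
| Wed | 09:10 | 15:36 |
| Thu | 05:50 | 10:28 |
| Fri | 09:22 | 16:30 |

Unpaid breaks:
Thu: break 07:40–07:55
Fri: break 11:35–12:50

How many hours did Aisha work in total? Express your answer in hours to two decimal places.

Tue: 07:59–13:48 = 5 h 49 min
Wed: 09:10–15:36 = 6 h 26 min
Thu: 05:50–10:28 = 4 h 38 min; less 15 min break → 4 h 23 min
Fri: 09:22–16:30 = 7 h 8 min; less 75 min break → 5 h 53 min
Total: 5 h 49 min + 6 h 26 min + 4 h 23 min + 5 h 53 min = 22 h 31 min.

22.52 hours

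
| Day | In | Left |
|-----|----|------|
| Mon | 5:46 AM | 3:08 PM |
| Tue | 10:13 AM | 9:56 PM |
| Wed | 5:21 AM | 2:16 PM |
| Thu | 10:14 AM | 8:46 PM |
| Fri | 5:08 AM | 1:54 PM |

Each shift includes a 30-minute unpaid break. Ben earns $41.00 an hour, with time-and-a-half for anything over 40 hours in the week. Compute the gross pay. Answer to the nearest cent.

$2058.20

Mon: 5:46 AM–3:08 PM = 9 h 22 min; less 30 min break → 8 h 52 min
Tue: 10:13 AM–9:56 PM = 11 h 43 min; less 30 min break → 11 h 13 min
Wed: 5:21 AM–2:16 PM = 8 h 55 min; less 30 min break → 8 h 25 min
Thu: 10:14 AM–8:46 PM = 10 h 32 min; less 30 min break → 10 h 2 min
Fri: 5:08 AM–1:54 PM = 8 h 46 min; less 30 min break → 8 h 16 min
Total worked: 46 h 48 min = 2808 min.
Regular 40 h 0 min = 2400 min at $41.00/h; overtime 6 h 48 min = 408 min at $61.50/h.
Pay = (2400 × $41.00 + 408 × $61.50) ÷ 60 = $2058.20.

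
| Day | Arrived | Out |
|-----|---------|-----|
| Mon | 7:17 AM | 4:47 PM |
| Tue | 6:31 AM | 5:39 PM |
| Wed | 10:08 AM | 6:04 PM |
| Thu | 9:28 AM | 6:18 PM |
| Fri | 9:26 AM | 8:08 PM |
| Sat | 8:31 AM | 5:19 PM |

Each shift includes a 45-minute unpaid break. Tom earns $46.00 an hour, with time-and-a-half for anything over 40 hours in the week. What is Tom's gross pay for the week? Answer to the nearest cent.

Mon: 7:17 AM–4:47 PM = 9 h 30 min; less 45 min break → 8 h 45 min
Tue: 6:31 AM–5:39 PM = 11 h 8 min; less 45 min break → 10 h 23 min
Wed: 10:08 AM–6:04 PM = 7 h 56 min; less 45 min break → 7 h 11 min
Thu: 9:28 AM–6:18 PM = 8 h 50 min; less 45 min break → 8 h 5 min
Fri: 9:26 AM–8:08 PM = 10 h 42 min; less 45 min break → 9 h 57 min
Sat: 8:31 AM–5:19 PM = 8 h 48 min; less 45 min break → 8 h 3 min
Total worked: 52 h 24 min = 3144 min.
Regular 40 h 0 min = 2400 min at $46.00/h; overtime 12 h 24 min = 744 min at $69.00/h.
Pay = (2400 × $46.00 + 744 × $69.00) ÷ 60 = $2695.60.

$2695.60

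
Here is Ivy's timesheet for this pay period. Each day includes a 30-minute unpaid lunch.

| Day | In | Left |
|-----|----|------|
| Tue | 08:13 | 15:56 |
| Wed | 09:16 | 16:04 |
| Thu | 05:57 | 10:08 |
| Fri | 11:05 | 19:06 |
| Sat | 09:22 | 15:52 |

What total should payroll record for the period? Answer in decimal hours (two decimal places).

Tue: 08:13–15:56 = 7 h 43 min; less 30 min break → 7 h 13 min
Wed: 09:16–16:04 = 6 h 48 min; less 30 min break → 6 h 18 min
Thu: 05:57–10:08 = 4 h 11 min; less 30 min break → 3 h 41 min
Fri: 11:05–19:06 = 8 h 1 min; less 30 min break → 7 h 31 min
Sat: 09:22–15:52 = 6 h 30 min; less 30 min break → 6 h 0 min
Total: 7 h 13 min + 6 h 18 min + 3 h 41 min + 7 h 31 min + 6 h 0 min = 30 h 43 min.

30.72 hours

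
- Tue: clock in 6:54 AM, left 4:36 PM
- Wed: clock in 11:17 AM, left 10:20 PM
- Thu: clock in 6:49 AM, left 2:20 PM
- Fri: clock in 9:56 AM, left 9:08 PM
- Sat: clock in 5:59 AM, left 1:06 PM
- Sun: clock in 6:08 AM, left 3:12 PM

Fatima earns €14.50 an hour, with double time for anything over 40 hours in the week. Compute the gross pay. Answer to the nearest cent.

Tue: 6:54 AM–4:36 PM = 9 h 42 min
Wed: 11:17 AM–10:20 PM = 11 h 3 min
Thu: 6:49 AM–2:20 PM = 7 h 31 min
Fri: 9:56 AM–9:08 PM = 11 h 12 min
Sat: 5:59 AM–1:06 PM = 7 h 7 min
Sun: 6:08 AM–3:12 PM = 9 h 4 min
Total worked: 55 h 39 min = 3339 min.
Regular 40 h 0 min = 2400 min at €14.50/h; overtime 15 h 39 min = 939 min at €29.00/h.
Pay = (2400 × €14.50 + 939 × €29.00) ÷ 60 = €1033.85.

€1033.85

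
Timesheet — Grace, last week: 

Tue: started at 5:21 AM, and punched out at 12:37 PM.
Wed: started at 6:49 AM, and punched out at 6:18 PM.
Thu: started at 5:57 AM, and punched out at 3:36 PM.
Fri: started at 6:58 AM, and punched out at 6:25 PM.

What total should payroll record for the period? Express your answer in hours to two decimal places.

Tue: 5:21 AM–12:37 PM = 7 h 16 min
Wed: 6:49 AM–6:18 PM = 11 h 29 min
Thu: 5:57 AM–3:36 PM = 9 h 39 min
Fri: 6:58 AM–6:25 PM = 11 h 27 min
Total: 7 h 16 min + 11 h 29 min + 9 h 39 min + 11 h 27 min = 39 h 51 min.

39.85 hours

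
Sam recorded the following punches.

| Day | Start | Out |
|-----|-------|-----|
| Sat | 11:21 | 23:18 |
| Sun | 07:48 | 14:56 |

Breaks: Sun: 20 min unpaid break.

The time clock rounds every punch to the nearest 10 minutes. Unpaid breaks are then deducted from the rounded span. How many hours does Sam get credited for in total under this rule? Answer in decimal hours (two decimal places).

18.83 hours

Sat: in 11:21→11:20, out 23:18→23:20; 12 h 0 min
Sun: in 07:48→07:50, out 14:56→15:00; 7 h 10 min − 20 min = 6 h 50 min
Total credited: 18 h 50 min.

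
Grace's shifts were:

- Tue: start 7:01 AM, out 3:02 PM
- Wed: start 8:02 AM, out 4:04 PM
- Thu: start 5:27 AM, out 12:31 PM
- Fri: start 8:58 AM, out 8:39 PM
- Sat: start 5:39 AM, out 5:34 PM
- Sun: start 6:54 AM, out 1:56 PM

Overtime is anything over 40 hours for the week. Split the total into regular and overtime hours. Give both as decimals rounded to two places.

Regular 40.00 hours, overtime 13.75 hours

Tue: 7:01 AM–3:02 PM = 8 h 1 min
Wed: 8:02 AM–4:04 PM = 8 h 2 min
Thu: 5:27 AM–12:31 PM = 7 h 4 min
Fri: 8:58 AM–8:39 PM = 11 h 41 min
Sat: 5:39 AM–5:34 PM = 11 h 55 min
Sun: 6:54 AM–1:56 PM = 7 h 2 min
Total worked: 53 h 45 min = 53.75 h.
Threshold 40 h → overtime 13 h 45 min, regular 40 h 0 min.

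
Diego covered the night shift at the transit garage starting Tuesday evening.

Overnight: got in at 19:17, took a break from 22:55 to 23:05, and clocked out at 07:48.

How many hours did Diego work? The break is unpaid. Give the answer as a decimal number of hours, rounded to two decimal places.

Overnight: 19:17 → midnight = 4 h 43 min; midnight → 07:48 = 7 h 48 min; span 12 h 31 min; less 10 min break → 12 h 21 min

12.35 hours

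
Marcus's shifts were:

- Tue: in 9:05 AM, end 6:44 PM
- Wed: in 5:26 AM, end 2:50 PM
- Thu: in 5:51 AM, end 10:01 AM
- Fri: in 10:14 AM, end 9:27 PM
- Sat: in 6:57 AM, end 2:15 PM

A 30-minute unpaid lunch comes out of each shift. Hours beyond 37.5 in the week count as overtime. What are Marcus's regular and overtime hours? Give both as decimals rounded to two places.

Regular 37.50 hours, overtime 1.73 hours

Tue: 9:05 AM–6:44 PM = 9 h 39 min; less 30 min break → 9 h 9 min
Wed: 5:26 AM–2:50 PM = 9 h 24 min; less 30 min break → 8 h 54 min
Thu: 5:51 AM–10:01 AM = 4 h 10 min; less 30 min break → 3 h 40 min
Fri: 10:14 AM–9:27 PM = 11 h 13 min; less 30 min break → 10 h 43 min
Sat: 6:57 AM–2:15 PM = 7 h 18 min; less 30 min break → 6 h 48 min
Total worked: 39 h 14 min = 39.23 h.
Threshold 37.5 h → overtime 1 h 44 min, regular 37 h 30 min.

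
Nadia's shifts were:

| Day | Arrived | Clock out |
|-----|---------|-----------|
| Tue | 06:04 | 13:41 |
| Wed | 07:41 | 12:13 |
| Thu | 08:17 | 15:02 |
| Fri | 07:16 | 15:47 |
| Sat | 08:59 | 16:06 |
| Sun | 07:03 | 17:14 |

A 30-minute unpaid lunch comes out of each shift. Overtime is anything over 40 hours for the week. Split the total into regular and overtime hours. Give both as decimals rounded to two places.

Tue: 06:04–13:41 = 7 h 37 min; less 30 min break → 7 h 7 min
Wed: 07:41–12:13 = 4 h 32 min; less 30 min break → 4 h 2 min
Thu: 08:17–15:02 = 6 h 45 min; less 30 min break → 6 h 15 min
Fri: 07:16–15:47 = 8 h 31 min; less 30 min break → 8 h 1 min
Sat: 08:59–16:06 = 7 h 7 min; less 30 min break → 6 h 37 min
Sun: 07:03–17:14 = 10 h 11 min; less 30 min break → 9 h 41 min
Total worked: 41 h 43 min = 41.72 h.
Threshold 40 h → overtime 1 h 43 min, regular 40 h 0 min.

Regular 40.00 hours, overtime 1.72 hours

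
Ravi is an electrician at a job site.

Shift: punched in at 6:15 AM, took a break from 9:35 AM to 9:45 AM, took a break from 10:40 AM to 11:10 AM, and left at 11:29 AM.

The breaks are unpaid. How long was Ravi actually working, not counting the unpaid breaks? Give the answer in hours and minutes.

4 h 34 min

Shift: 6:15 AM–11:29 AM = 5 h 14 min; less 40 min break → 4 h 34 min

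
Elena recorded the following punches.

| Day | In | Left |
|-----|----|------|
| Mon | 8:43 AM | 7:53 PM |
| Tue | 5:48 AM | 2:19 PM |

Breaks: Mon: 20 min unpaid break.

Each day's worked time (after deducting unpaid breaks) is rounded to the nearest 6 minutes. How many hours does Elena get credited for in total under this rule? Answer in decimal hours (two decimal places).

Mon: 8:43 AM–7:53 PM = 11 h 10 min − 20 min = 10 h 50 min → rounds to 10 h 48 min
Tue: 5:48 AM–2:19 PM = 8 h 31 min → rounds to 8 h 30 min
Total credited: 19 h 18 min.

19.30 hours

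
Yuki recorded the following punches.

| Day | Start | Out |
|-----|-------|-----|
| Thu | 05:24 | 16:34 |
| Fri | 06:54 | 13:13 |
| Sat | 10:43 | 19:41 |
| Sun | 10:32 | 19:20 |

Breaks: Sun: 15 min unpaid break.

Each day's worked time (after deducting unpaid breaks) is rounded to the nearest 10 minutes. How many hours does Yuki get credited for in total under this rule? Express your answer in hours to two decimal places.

35.00 hours

Thu: 05:24–16:34 = 11 h 10 min → rounds to 11 h 10 min
Fri: 06:54–13:13 = 6 h 19 min → rounds to 6 h 20 min
Sat: 10:43–19:41 = 8 h 58 min → rounds to 9 h 0 min
Sun: 10:32–19:20 = 8 h 48 min − 15 min = 8 h 33 min → rounds to 8 h 30 min
Total credited: 35 h 0 min.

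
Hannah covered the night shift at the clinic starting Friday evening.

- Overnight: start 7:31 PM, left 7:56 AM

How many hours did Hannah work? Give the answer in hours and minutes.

12 h 25 min

Overnight: 7:31 PM → midnight = 4 h 29 min; midnight → 7:56 AM = 7 h 56 min; span 12 h 25 min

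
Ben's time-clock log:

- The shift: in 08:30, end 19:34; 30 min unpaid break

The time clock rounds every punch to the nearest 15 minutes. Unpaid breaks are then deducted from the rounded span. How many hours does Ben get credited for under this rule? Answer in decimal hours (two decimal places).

10.50 hours

The shift: in 08:30→08:30, out 19:34→19:30; 11 h 0 min − 30 min = 10 h 30 min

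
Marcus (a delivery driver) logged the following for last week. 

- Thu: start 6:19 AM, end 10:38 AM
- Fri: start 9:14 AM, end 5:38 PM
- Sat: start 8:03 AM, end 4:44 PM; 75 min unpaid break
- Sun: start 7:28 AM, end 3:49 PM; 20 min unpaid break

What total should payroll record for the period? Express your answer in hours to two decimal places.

28.17 hours

Thu: 6:19 AM–10:38 AM = 4 h 19 min
Fri: 9:14 AM–5:38 PM = 8 h 24 min
Sat: 8:03 AM–4:44 PM = 8 h 41 min; less 75 min break → 7 h 26 min
Sun: 7:28 AM–3:49 PM = 8 h 21 min; less 20 min break → 8 h 1 min
Total: 4 h 19 min + 8 h 24 min + 7 h 26 min + 8 h 1 min = 28 h 10 min.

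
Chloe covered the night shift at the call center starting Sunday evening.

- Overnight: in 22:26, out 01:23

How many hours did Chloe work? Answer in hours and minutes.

Overnight: 22:26 → midnight = 1 h 34 min; midnight → 01:23 = 1 h 23 min; span 2 h 57 min

2 h 57 min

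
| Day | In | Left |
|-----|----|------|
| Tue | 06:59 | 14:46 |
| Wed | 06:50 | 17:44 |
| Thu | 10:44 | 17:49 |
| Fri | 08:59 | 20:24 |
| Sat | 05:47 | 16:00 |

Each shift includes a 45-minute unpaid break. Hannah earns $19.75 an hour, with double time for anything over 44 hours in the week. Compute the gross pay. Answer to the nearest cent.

$862.09

Tue: 06:59–14:46 = 7 h 47 min; less 45 min break → 7 h 2 min
Wed: 06:50–17:44 = 10 h 54 min; less 45 min break → 10 h 9 min
Thu: 10:44–17:49 = 7 h 5 min; less 45 min break → 6 h 20 min
Fri: 08:59–20:24 = 11 h 25 min; less 45 min break → 10 h 40 min
Sat: 05:47–16:00 = 10 h 13 min; less 45 min break → 9 h 28 min
Total worked: 43 h 39 min = 2619 min.
Regular 43 h 39 min = 2619 min at $19.75/h; overtime 0 h 0 min = 0 min at $39.50/h.
Pay = (2619 × $19.75 + 0 × $39.50) ÷ 60 = $862.09.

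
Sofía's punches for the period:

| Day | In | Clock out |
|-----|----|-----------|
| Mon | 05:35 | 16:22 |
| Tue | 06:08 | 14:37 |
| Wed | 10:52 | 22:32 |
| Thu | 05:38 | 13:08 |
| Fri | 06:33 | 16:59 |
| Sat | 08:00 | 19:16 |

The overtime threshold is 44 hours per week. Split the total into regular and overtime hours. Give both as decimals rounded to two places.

Regular 44.00 hours, overtime 16.13 hours

Mon: 05:35–16:22 = 10 h 47 min
Tue: 06:08–14:37 = 8 h 29 min
Wed: 10:52–22:32 = 11 h 40 min
Thu: 05:38–13:08 = 7 h 30 min
Fri: 06:33–16:59 = 10 h 26 min
Sat: 08:00–19:16 = 11 h 16 min
Total worked: 60 h 8 min = 60.13 h.
Threshold 44 h → overtime 16 h 8 min, regular 44 h 0 min.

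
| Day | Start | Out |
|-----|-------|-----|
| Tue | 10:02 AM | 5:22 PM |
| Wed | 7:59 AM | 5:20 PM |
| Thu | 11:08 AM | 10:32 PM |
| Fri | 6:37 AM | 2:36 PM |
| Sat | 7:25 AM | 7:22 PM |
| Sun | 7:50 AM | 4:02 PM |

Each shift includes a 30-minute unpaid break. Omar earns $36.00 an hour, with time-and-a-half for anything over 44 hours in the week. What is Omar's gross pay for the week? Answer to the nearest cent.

Tue: 10:02 AM–5:22 PM = 7 h 20 min; less 30 min break → 6 h 50 min
Wed: 7:59 AM–5:20 PM = 9 h 21 min; less 30 min break → 8 h 51 min
Thu: 11:08 AM–10:32 PM = 11 h 24 min; less 30 min break → 10 h 54 min
Fri: 6:37 AM–2:36 PM = 7 h 59 min; less 30 min break → 7 h 29 min
Sat: 7:25 AM–7:22 PM = 11 h 57 min; less 30 min break → 11 h 27 min
Sun: 7:50 AM–4:02 PM = 8 h 12 min; less 30 min break → 7 h 42 min
Total worked: 53 h 13 min = 3193 min.
Regular 44 h 0 min = 2640 min at $36.00/h; overtime 9 h 13 min = 553 min at $54.00/h.
Pay = (2640 × $36.00 + 553 × $54.00) ÷ 60 = $2081.70.

$2081.70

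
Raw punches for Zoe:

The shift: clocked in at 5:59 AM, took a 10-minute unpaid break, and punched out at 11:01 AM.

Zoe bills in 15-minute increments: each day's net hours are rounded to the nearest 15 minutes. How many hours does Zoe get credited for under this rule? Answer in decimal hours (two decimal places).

4.75 hours

The shift: 5:59 AM–11:01 AM = 5 h 2 min − 10 min = 4 h 52 min → rounds to 4 h 45 min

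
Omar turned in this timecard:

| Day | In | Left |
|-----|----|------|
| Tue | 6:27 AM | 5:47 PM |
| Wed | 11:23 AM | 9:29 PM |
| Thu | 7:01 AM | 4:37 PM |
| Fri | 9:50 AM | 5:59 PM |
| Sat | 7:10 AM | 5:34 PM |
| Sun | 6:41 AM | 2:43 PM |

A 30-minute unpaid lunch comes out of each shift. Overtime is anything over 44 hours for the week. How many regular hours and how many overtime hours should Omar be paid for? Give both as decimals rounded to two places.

Tue: 6:27 AM–5:47 PM = 11 h 20 min; less 30 min break → 10 h 50 min
Wed: 11:23 AM–9:29 PM = 10 h 6 min; less 30 min break → 9 h 36 min
Thu: 7:01 AM–4:37 PM = 9 h 36 min; less 30 min break → 9 h 6 min
Fri: 9:50 AM–5:59 PM = 8 h 9 min; less 30 min break → 7 h 39 min
Sat: 7:10 AM–5:34 PM = 10 h 24 min; less 30 min break → 9 h 54 min
Sun: 6:41 AM–2:43 PM = 8 h 2 min; less 30 min break → 7 h 32 min
Total worked: 54 h 37 min = 54.62 h.
Threshold 44 h → overtime 10 h 37 min, regular 44 h 0 min.

Regular 44.00 hours, overtime 10.62 hours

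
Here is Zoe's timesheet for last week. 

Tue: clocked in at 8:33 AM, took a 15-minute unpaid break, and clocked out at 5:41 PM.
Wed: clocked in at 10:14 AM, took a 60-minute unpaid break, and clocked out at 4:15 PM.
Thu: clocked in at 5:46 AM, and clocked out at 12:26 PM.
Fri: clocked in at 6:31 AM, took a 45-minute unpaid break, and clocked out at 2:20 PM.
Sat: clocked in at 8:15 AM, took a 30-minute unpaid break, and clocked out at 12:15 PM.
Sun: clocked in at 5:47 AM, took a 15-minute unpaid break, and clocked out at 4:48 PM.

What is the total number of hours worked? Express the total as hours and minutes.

41 h 54 min

Tue: 8:33 AM–5:41 PM = 9 h 8 min; less 15 min break → 8 h 53 min
Wed: 10:14 AM–4:15 PM = 6 h 1 min; less 60 min break → 5 h 1 min
Thu: 5:46 AM–12:26 PM = 6 h 40 min
Fri: 6:31 AM–2:20 PM = 7 h 49 min; less 45 min break → 7 h 4 min
Sat: 8:15 AM–12:15 PM = 4 h 0 min; less 30 min break → 3 h 30 min
Sun: 5:47 AM–4:48 PM = 11 h 1 min; less 15 min break → 10 h 46 min
Total: 8 h 53 min + 5 h 1 min + 6 h 40 min + 7 h 4 min + 3 h 30 min + 10 h 46 min = 41 h 54 min.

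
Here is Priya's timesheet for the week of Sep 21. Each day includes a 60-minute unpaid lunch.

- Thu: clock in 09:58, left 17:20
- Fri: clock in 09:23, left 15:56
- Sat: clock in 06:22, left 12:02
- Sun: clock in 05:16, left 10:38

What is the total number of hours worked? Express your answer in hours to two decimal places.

Thu: 09:58–17:20 = 7 h 22 min; less 60 min break → 6 h 22 min
Fri: 09:23–15:56 = 6 h 33 min; less 60 min break → 5 h 33 min
Sat: 06:22–12:02 = 5 h 40 min; less 60 min break → 4 h 40 min
Sun: 05:16–10:38 = 5 h 22 min; less 60 min break → 4 h 22 min
Total: 6 h 22 min + 5 h 33 min + 4 h 40 min + 4 h 22 min = 20 h 57 min.

20.95 hours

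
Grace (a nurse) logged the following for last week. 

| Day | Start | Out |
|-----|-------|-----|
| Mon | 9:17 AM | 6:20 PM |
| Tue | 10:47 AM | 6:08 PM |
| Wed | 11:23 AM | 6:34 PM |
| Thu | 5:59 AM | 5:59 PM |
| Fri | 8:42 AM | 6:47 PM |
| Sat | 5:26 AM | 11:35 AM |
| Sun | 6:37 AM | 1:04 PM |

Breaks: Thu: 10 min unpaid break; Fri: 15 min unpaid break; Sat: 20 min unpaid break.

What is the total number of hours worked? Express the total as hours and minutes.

57 h 31 min

Mon: 9:17 AM–6:20 PM = 9 h 3 min
Tue: 10:47 AM–6:08 PM = 7 h 21 min
Wed: 11:23 AM–6:34 PM = 7 h 11 min
Thu: 5:59 AM–5:59 PM = 12 h 0 min; less 10 min break → 11 h 50 min
Fri: 8:42 AM–6:47 PM = 10 h 5 min; less 15 min break → 9 h 50 min
Sat: 5:26 AM–11:35 AM = 6 h 9 min; less 20 min break → 5 h 49 min
Sun: 6:37 AM–1:04 PM = 6 h 27 min
Total: 9 h 3 min + 7 h 21 min + 7 h 11 min + 11 h 50 min + 9 h 50 min + 5 h 49 min + 6 h 27 min = 57 h 31 min.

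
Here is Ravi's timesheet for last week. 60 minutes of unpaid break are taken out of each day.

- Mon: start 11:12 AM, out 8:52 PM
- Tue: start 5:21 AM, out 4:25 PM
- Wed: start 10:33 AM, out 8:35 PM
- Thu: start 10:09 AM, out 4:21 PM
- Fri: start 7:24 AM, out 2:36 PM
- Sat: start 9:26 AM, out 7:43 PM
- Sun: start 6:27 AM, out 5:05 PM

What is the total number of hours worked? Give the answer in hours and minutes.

58 h 5 min

Mon: 11:12 AM–8:52 PM = 9 h 40 min; less 60 min break → 8 h 40 min
Tue: 5:21 AM–4:25 PM = 11 h 4 min; less 60 min break → 10 h 4 min
Wed: 10:33 AM–8:35 PM = 10 h 2 min; less 60 min break → 9 h 2 min
Thu: 10:09 AM–4:21 PM = 6 h 12 min; less 60 min break → 5 h 12 min
Fri: 7:24 AM–2:36 PM = 7 h 12 min; less 60 min break → 6 h 12 min
Sat: 9:26 AM–7:43 PM = 10 h 17 min; less 60 min break → 9 h 17 min
Sun: 6:27 AM–5:05 PM = 10 h 38 min; less 60 min break → 9 h 38 min
Total: 8 h 40 min + 10 h 4 min + 9 h 2 min + 5 h 12 min + 6 h 12 min + 9 h 17 min + 9 h 38 min = 58 h 5 min.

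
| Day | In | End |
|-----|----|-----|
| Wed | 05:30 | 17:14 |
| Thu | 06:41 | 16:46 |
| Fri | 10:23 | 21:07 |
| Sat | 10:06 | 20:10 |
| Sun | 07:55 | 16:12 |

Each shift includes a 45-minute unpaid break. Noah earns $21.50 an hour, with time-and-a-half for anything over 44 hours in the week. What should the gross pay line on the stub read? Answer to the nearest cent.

Wed: 05:30–17:14 = 11 h 44 min; less 45 min break → 10 h 59 min
Thu: 06:41–16:46 = 10 h 5 min; less 45 min break → 9 h 20 min
Fri: 10:23–21:07 = 10 h 44 min; less 45 min break → 9 h 59 min
Sat: 10:06–20:10 = 10 h 4 min; less 45 min break → 9 h 19 min
Sun: 07:55–16:12 = 8 h 17 min; less 45 min break → 7 h 32 min
Total worked: 47 h 9 min = 2829 min.
Regular 44 h 0 min = 2640 min at $21.50/h; overtime 3 h 9 min = 189 min at $32.25/h.
Pay = (2640 × $21.50 + 189 × $32.25) ÷ 60 = $1047.59.

$1047.59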